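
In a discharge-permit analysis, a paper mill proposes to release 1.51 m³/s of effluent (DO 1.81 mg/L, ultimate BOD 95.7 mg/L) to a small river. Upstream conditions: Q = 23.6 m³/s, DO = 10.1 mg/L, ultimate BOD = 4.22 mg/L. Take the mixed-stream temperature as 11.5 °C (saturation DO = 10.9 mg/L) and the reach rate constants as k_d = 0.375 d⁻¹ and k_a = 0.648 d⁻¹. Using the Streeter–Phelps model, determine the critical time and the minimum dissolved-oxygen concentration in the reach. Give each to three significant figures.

Mixed DO = (23.6×10.1 + 1.51×1.81)/(23.6+1.51) = 241.1/25.11 = 9.601 mg/L.
Mixed L₀ = (23.6×4.22 + 1.51×95.7)/(25.11) = 244.1/25.11 = 9.721 mg/L.
Initial deficit D₀ = C_s − DO₀ = 10.9 − 9.601 = 1.299 mg/L.
t_c = (1/0.2730) ln[(0.648/0.375)(1 − 1.299×0.2730/(0.375×9.721))] = 3.663 × ln(1.560) = 1.629 d.
D_c = (0.375/0.648) × 9.721 × e^(−0.375×1.629) = 0.5787 × 9.721 × 0.5429 = 3.054 mg/L.
Minimum DO = 10.9 − 3.054 = 7.846 mg/L.

t_c ≈ 1.63 d; minimum DO ≈ 7.85 mg/L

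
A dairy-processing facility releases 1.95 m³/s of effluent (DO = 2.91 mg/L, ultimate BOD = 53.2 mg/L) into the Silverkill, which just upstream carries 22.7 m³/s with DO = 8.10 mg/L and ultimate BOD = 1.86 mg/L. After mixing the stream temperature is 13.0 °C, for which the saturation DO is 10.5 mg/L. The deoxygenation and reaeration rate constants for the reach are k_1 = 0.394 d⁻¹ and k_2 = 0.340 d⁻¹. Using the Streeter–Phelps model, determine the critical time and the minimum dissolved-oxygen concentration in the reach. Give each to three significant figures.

Mixed DO = (22.7×8.10 + 1.95×2.91)/(22.7+1.95) = 189.5/24.65 = 7.689 mg/L.
Mixed L₀ = (22.7×1.86 + 1.95×53.2)/(24.65) = 146.0/24.65 = 5.921 mg/L.
Initial deficit D₀ = C_s − DO₀ = 10.5 − 7.689 = 2.811 mg/L.
t_c = (1/-0.05400) ln[(0.340/0.394)(1 − 2.811×-0.05400/(0.394×5.921))] = -18.52 × ln(0.9191) = 1.563 d.
D_c = (0.394/0.340) × 5.921 × e^(−0.394×1.563) = 1.159 × 5.921 × 0.5403 = 3.707 mg/L.
Minimum DO = 10.5 − 3.707 = 6.793 mg/L.

t_c ≈ 1.56 d; minimum DO ≈ 6.79 mg/L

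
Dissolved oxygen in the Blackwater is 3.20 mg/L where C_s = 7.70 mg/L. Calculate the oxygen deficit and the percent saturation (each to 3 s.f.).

D ≈ 4.50 mg/L; 41.6 % saturation

D = C_s − C = 7.70 − 3.20 = 4.50 mg/L.
% saturation = 3.20/7.70 × 100 = 41.6 %.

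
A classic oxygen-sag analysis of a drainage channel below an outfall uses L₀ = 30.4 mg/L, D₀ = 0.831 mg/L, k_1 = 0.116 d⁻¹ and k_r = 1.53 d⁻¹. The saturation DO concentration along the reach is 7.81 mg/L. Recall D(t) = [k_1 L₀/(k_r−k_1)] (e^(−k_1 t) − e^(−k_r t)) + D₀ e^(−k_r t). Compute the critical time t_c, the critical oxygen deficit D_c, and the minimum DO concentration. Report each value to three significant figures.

t_c ≈ 1.54 d; D_c ≈ 1.93 mg/L; min DO ≈ 5.88 mg/L

At the critical point dD/dt = 0, so k_1 L₀ e^(−k_1 t) = k_r D. Substituting D(t) from the Streeter–Phelps equation and solving for t gives
t_c = ln[(k_r/k_1)(1 − D₀(k_r−k_1)/(k_1 L₀))] / (k_r−k_1).
Here k_r−k_1 = 1.414 d⁻¹ and 1 − D₀(k_r−k_1)/(k_1 L₀) = 1 − 0.831×1.414/(0.116×30.4) = 0.6668, so
t_c = ln(13.19 × 0.6668) / 1.414 = 2.174 / 1.414 = 1.538 d.
L(t_c) = L₀ e^(−k_1 t_c) = 30.4 × 0.8366 = 25.43 mg/L, and at the critical point k_r D_c = k_1 L, so D_c = (0.116/1.53) × 25.43 = 1.928 mg/L.
Minimum DO = C_s − D_c = 7.81 − 1.928 = 5.882 mg/L.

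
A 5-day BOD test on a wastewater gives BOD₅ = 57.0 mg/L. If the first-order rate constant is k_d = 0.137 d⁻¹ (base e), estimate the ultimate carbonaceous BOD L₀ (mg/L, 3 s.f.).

BOD₅ = L₀(1 − e^(−5k_d)) ⇒ L₀ = BOD₅ / (1 − e^(−5×0.137))
= 57.0 / (1 − 0.5041) = 57.0 / 0.4959 = 114.9 mg/L.

L₀ ≈ 115 mg/L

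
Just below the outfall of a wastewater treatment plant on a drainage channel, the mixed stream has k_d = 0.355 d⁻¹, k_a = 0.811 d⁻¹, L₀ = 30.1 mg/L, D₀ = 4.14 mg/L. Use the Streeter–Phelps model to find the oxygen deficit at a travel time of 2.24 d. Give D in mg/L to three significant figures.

D ≈ 7.44 mg/L

k_d L₀/(k_a−k_d) = 0.355×30.1/(0.811−0.355) = 10.69/0.4560 = 23.43 mg/L.
e^(−k_d t) = e^(−0.355×2.240) = 0.4515; e^(−k_a t) = e^(−0.811×2.240) = 0.1626.
D = 23.43 × (0.4515 − 0.1626) + 4.14 × 0.1626 = 6.770 + 0.6730 = 7.443 mg/L.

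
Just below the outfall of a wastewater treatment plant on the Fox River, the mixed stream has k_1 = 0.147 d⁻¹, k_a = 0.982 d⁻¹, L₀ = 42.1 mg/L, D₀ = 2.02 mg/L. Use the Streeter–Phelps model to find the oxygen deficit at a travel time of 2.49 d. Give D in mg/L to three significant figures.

k_1 L₀/(k_a−k_1) = 0.147×42.1/(0.982−0.147) = 6.189/0.8350 = 7.412 mg/L.
e^(−k_1 t) = e^(−0.147×2.490) = 0.6935; e^(−k_a t) = e^(−0.982×2.490) = 0.08671.
D = 7.412 × (0.6935 − 0.08671) + 2.02 × 0.08671 = 4.497 + 0.1752 = 4.672 mg/L.

D ≈ 4.67 mg/L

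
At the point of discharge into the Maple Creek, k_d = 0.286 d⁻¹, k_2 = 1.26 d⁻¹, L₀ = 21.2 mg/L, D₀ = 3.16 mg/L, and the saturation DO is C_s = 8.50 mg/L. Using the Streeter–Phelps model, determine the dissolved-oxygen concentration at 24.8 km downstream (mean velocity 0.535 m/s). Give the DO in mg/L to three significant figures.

Travel time t = x/v = 24.8 km / (0.535 m/s) = 24800 m / 0.535 m/s = 46360 s = 0.5365 d.
k_d L₀/(k_2−k_d) = 0.286×21.2/(1.26−0.286) = 6.063/0.9740 = 6.225 mg/L.
e^(−k_d t) = e^(−0.286×0.5365) = 0.8577; e^(−k_2 t) = e^(−1.26×0.5365) = 0.5086.
D = 6.225 × (0.8577 − 0.5086) + 3.16 × 0.5086 = 2.173 + 1.607 = 3.781 mg/L.
DO = C_s − D = 8.50 − 3.781 = 4.719 mg/L.

DO ≈ 4.72 mg/L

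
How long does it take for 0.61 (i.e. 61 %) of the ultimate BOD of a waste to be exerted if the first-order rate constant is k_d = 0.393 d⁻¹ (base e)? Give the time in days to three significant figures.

y/L₀ = 1 − e^(−k_d t) = 0.61 ⇒ e^(−k_d t) = 0.390
t = −ln(0.390) / 0.393 = 0.9416 / 0.393 = 2.396 d.

t ≈ 2.40 d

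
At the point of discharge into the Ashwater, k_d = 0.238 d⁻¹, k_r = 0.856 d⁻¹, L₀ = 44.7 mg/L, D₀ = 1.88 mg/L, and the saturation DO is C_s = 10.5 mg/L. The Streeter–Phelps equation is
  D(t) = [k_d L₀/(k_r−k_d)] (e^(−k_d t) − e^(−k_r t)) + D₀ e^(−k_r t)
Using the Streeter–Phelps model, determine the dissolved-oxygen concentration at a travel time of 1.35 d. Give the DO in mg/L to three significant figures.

DO ≈ 2.84 mg/L

k_d L₀/(k_r−k_d) = 0.238×44.7/(0.856−0.238) = 10.64/0.6180 = 17.21 mg/L.
e^(−k_d t) = e^(−0.238×1.350) = 0.7252; e^(−k_r t) = e^(−0.856×1.350) = 0.3149.
D = 17.21 × (0.7252 − 0.3149) + 1.88 × 0.3149 = 7.064 + 0.5920 = 7.656 mg/L.
DO = C_s − D = 10.5 − 7.656 = 2.844 mg/L.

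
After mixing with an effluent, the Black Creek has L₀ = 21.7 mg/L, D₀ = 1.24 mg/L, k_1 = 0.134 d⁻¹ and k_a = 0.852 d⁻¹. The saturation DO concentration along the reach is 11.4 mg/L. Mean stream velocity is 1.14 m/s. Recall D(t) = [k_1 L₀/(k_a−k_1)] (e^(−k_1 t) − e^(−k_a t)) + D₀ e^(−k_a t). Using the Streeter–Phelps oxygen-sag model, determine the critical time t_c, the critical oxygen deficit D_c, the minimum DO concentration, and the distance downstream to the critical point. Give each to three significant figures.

With k_a/k_1 = 6.358 and 1 − D₀(k_a−k_1)/(k_1 L₀) = 0.6938,
t_c = ln(6.358 × 0.6938) / (0.852 − 0.134) = ln(4.411) / 0.7180 = 1.484/0.7180 = 2.067 d.
L(t_c) = L₀ e^(−k_1 t_c) = 21.7 × 0.7581 = 16.45 mg/L, and at the critical point k_a D_c = k_1 L, so D_c = (0.134/0.852) × 16.45 = 2.587 mg/L.
Minimum DO = C_s − D_c = 11.4 − 2.587 = 8.813 mg/L.
x_c = v t_c = 1.14 m/s × 2.067 d × 86400 s/d = 203600 m ≈ 204 km.

t_c ≈ 2.07 d; D_c ≈ 2.59 mg/L; min DO ≈ 8.81 mg/L; x_c ≈ 204 km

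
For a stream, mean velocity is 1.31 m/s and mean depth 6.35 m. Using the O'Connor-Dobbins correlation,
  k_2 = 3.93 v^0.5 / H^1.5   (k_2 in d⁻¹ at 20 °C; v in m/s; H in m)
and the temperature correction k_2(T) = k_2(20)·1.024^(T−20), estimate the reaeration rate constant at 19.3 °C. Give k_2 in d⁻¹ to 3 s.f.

k_2 ≈ 0.276 d⁻¹

k_2(20) = 3.93 × 1.31^0.5 / 6.35^1.5 = 3.93 × 1.145 / 16.00 = 0.2811 d⁻¹.
k_2(19.3) = 0.2811 × 1.024^(19.3−20) = 0.2811 × 0.9835 = 0.2765 d⁻¹.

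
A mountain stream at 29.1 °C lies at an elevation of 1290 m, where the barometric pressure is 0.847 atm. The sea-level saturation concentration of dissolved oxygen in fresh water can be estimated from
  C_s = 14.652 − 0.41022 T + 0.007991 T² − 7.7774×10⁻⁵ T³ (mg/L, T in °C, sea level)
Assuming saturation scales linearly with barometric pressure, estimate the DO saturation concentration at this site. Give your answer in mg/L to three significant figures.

At sea level: C_s = 14.652 − 0.41022×29.1 + 0.007991×29.1² − 7.7774×10⁻⁵×29.1³ = 7.565 mg/L.
Pressure correction: C_s' = 7.565 × 0.847 = 6.408 mg/L.

C_s ≈ 6.41 mg/L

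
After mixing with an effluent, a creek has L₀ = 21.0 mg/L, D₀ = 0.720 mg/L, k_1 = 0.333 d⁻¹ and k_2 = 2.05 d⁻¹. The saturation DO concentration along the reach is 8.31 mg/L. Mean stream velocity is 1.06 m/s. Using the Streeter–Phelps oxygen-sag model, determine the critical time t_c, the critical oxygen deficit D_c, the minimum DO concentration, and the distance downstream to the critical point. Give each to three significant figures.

t_c ≈ 0.945 d; D_c ≈ 2.49 mg/L; min DO ≈ 5.82 mg/L; x_c ≈ 86.6 km

With k_2/k_1 = 6.156 and 1 − D₀(k_2−k_1)/(k_1 L₀) = 0.8232,
t_c = ln(6.156 × 0.8232) / (2.05 − 0.333) = ln(5.068) / 1.717 = 1.623/1.717 = 0.9452 d.
L(t_c) = L₀ e^(−k_1 t_c) = 21.0 × 0.7300 = 15.33 mg/L, and at the critical point k_2 D_c = k_1 L, so D_c = (0.333/2.05) × 15.33 = 2.490 mg/L.
Minimum DO = C_s − D_c = 8.31 − 2.490 = 5.820 mg/L.
x_c = v t_c = 1.06 m/s × 0.9452 d × 86400 s/d = 86570 m ≈ 86.6 km.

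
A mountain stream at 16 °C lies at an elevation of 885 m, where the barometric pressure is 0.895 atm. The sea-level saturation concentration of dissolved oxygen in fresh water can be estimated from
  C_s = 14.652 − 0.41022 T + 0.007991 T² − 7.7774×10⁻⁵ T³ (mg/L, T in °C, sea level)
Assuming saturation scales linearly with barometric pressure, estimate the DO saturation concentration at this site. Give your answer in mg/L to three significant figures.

At sea level: C_s = 14.652 − 0.41022×16 + 0.007991×16² − 7.7774×10⁻⁵×16³ = 9.816 mg/L.
Pressure correction: C_s' = 9.816 × 0.895 = 8.785 mg/L.

C_s ≈ 8.78 mg/L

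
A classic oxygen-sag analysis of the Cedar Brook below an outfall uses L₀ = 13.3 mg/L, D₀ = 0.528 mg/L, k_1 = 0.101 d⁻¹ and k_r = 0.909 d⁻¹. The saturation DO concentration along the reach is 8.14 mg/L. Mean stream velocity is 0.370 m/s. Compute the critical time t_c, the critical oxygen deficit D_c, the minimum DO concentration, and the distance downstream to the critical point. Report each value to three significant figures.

At the critical point dD/dt = 0, so k_1 L₀ e^(−k_1 t) = k_r D. Substituting D(t) from the Streeter–Phelps equation and solving for t gives
t_c = ln[(k_r/k_1)(1 − D₀(k_r−k_1)/(k_1 L₀))] / (k_r−k_1).
Here k_r−k_1 = 0.8080 d⁻¹ and 1 − D₀(k_r−k_1)/(k_1 L₀) = 1 − 0.528×0.8080/(0.101×13.3) = 0.6824, so
t_c = ln(9.000 × 0.6824) / 0.8080 = 1.815 / 0.8080 = 2.246 d.
L(t_c) = L₀ e^(−k_1 t_c) = 13.3 × 0.7970 = 10.60 mg/L, and at the critical point k_r D_c = k_1 L, so D_c = (0.101/0.909) × 10.60 = 1.178 mg/L.
Minimum DO = C_s − D_c = 8.14 − 1.178 = 6.962 mg/L.
x_c = v t_c = 0.370 m/s × 2.246 d × 86400 s/d = 71810 m ≈ 71.8 km.

t_c ≈ 2.25 d; D_c ≈ 1.18 mg/L; min DO ≈ 6.96 mg/L; x_c ≈ 71.8 km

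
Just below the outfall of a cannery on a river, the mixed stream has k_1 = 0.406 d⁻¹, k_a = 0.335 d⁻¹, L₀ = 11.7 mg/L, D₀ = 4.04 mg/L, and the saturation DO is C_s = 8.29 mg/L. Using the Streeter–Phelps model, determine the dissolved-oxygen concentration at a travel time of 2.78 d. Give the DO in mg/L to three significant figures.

DO ≈ 1.98 mg/L

k_1 L₀/(k_a−k_1) = 0.406×11.7/(0.335−0.406) = 4.750/-0.07100 = -66.90 mg/L.
e^(−k_1 t) = e^(−0.406×2.780) = 0.3235; e^(−k_a t) = e^(−0.335×2.780) = 0.3940.
D = -66.90 × (0.3235 − 0.3940) + 4.04 × 0.3940 = 4.722 + 1.592 = 6.314 mg/L.
DO = C_s − D = 8.29 − 6.314 = 1.976 mg/L.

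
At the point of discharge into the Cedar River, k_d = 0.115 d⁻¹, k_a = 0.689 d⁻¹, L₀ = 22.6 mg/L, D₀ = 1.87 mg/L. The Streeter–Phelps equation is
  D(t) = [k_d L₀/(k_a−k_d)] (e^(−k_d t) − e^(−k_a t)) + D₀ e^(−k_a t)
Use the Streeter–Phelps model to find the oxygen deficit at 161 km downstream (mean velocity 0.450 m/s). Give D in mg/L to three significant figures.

D ≈ 2.66 mg/L

Travel time t = x/v = 161 km / (0.450 m/s) = 161000 m / 0.450 m/s = 357800 s = 4.141 d.
k_d L₀/(k_a−k_d) = 0.115×22.6/(0.689−0.115) = 2.599/0.5740 = 4.528 mg/L.
e^(−k_d t) = e^(−0.115×4.141) = 0.6211; e^(−k_a t) = e^(−0.689×4.141) = 0.05766.
D = 4.528 × (0.6211 − 0.05766) + 1.87 × 0.05766 = 2.551 + 0.1078 = 2.659 mg/L.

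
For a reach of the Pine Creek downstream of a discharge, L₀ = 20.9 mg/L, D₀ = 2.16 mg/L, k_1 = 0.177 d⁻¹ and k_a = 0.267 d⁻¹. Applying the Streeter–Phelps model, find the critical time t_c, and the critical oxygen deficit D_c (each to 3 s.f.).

t_c ≈ 3.97 d; D_c ≈ 6.86 mg/L

t_c = [1/(k_a−k_1)] ln[(k_a/k_1)(1 − D₀(k_a−k_1)/(k_1 L₀))]
= [1/(0.267−0.177)] ln[(0.267/0.177)(1 − 2.16×0.09000/(0.177×20.9))]
= (1/0.09000) ln[1.508 × 0.9474] = 11.11 × ln(1.429) = 11.11 × 0.3571 = 3.968 d.
L(t_c) = L₀ e^(−k_1 t_c) = 20.9 × 0.4954 = 10.35 mg/L, and at the critical point k_a D_c = k_1 L, so D_c = (0.177/0.267) × 10.35 = 6.864 mg/L.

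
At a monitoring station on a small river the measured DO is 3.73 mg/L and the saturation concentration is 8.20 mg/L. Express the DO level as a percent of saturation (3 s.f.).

% saturation = C/C_s × 100 = 3.73/8.20 × 100 = 45.5 %.

45.5 % saturation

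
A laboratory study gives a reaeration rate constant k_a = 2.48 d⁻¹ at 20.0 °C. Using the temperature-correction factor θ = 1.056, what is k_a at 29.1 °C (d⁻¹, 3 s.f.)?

k_a(T₂) = k_a(T₁) · θ^(T₂−T₁) = 2.48 × 1.056^(29.1−20.0)
= 2.48 × 1.056^9.10 = 2.48 × 1.642 = 4.072 d⁻¹.

k_a ≈ 4.07 d⁻¹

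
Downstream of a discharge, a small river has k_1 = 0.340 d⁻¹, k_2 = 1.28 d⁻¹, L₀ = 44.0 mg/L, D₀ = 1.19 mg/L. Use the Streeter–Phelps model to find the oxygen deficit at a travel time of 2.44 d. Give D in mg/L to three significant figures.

D ≈ 6.29 mg/L

k_1 L₀/(k_2−k_1) = 0.340×44.0/(1.28−0.340) = 14.96/0.9400 = 15.91 mg/L.
e^(−k_1 t) = e^(−0.340×2.440) = 0.4362; e^(−k_2 t) = e^(−1.28×2.440) = 0.04402.
D = 15.91 × (0.4362 − 0.04402) + 1.19 × 0.04402 = 6.242 + 0.05238 = 6.294 mg/L.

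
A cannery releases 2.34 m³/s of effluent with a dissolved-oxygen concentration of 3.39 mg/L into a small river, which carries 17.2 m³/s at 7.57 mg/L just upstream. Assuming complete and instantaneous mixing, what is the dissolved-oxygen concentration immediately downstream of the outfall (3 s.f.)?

7.07 mg/L

Flow-weighted mixing: C = (Q_r C_r + Q_w C_w)/(Q_r + Q_w)
= (17.2×7.57 + 2.34×3.39)/(17.2 + 2.34) = 138.1/19.54 = 7.069 mg/L.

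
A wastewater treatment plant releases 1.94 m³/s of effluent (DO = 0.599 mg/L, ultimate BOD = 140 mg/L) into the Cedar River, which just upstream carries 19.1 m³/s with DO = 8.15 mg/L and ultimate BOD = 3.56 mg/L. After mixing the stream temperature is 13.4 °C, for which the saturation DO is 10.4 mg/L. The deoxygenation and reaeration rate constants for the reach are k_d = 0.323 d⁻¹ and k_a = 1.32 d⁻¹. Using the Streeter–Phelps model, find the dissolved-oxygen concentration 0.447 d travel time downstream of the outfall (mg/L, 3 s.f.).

DO ≈ 7.14 mg/L

Mixed DO = (19.1×8.15 + 1.94×0.599)/(19.1+1.94) = 156.8/21.04 = 7.454 mg/L.
Mixed L₀ = (19.1×3.56 + 1.94×140)/(21.04) = 339.6/21.04 = 16.14 mg/L.
Initial deficit D₀ = C_s − DO₀ = 10.4 − 7.454 = 2.946 mg/L.
D(0.447) = [0.323×16.14/(1.32−0.323)](e^(−0.323×0.447) − e^(−1.32×0.447)) + 2.946 e^(−1.32×0.447)
= 5.229 × (0.8656 − 0.5543) + 2.946 × 0.5543 = 3.261 mg/L.
DO = 10.4 − 3.261 = 7.139 mg/L.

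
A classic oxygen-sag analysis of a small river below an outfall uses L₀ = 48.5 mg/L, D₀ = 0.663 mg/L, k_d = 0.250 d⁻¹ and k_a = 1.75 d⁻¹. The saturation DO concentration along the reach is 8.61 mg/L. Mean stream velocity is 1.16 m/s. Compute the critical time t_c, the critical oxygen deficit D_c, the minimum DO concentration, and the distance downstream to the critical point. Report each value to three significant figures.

t_c = [1/(k_a−k_d)] ln[(k_a/k_d)(1 − D₀(k_a−k_d)/(k_d L₀))]
= [1/(1.75−0.250)] ln[(1.75/0.250)(1 − 0.663×1.500/(0.250×48.5))]
= (1/1.500) ln[7.000 × 0.9180] = 0.6667 × ln(6.426) = 0.6667 × 1.860 = 1.240 d.
L(t_c) = L₀ e^(−k_d t_c) = 48.5 × 0.7334 = 35.57 mg/L, and at the critical point k_a D_c = k_d L, so D_c = (0.250/1.75) × 35.57 = 5.081 mg/L.
Minimum DO = C_s − D_c = 8.61 − 5.081 = 3.529 mg/L.
x_c = v t_c = 1.16 m/s × 1.240 d × 86400 s/d = 124300 m ≈ 124 km.

t_c ≈ 1.24 d; D_c ≈ 5.08 mg/L; min DO ≈ 3.53 mg/L; x_c ≈ 124 km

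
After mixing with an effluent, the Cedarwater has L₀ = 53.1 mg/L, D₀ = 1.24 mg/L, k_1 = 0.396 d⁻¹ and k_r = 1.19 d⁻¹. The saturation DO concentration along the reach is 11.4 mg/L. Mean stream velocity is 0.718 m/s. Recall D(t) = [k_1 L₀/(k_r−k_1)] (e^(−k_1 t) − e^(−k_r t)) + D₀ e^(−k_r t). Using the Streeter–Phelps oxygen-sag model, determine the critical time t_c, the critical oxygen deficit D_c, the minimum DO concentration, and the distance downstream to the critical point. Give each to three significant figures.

t_c ≈ 1.33 d; D_c ≈ 10.5 mg/L; min DO ≈ 0.945 mg/L; x_c ≈ 82.2 km

At the critical point dD/dt = 0, so k_1 L₀ e^(−k_1 t) = k_r D. Substituting D(t) from the Streeter–Phelps equation and solving for t gives
t_c = ln[(k_r/k_1)(1 − D₀(k_r−k_1)/(k_1 L₀))] / (k_r−k_1).
Here k_r−k_1 = 0.7940 d⁻¹ and 1 − D₀(k_r−k_1)/(k_1 L₀) = 1 − 1.24×0.7940/(0.396×53.1) = 0.9532, so
t_c = ln(3.005 × 0.9532) / 0.7940 = 1.052 / 0.7940 = 1.325 d.
D_c = (k_1/k_r) L₀ e^(−k_1 t_c) = (0.396/1.19) × 53.1 × e^(−0.396×1.325) = 0.3328 × 53.1 × 0.5916 = 10.45 mg/L.
Minimum DO = C_s − D_c = 11.4 − 10.45 = 0.9454 mg/L.
x_c = v t_c = 0.718 m/s × 1.325 d × 86400 s/d = 82220 m ≈ 82.2 km.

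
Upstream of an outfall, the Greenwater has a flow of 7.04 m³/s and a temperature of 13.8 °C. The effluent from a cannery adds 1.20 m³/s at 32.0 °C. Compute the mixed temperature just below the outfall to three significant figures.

16.5 °C

Flow-weighted mixing: C = (Q_r C_r + Q_w C_w)/(Q_r + Q_w)
= (7.04×13.8 + 1.20×32.0)/(7.04 + 1.20) = 135.6/8.240 = 16.45 °C.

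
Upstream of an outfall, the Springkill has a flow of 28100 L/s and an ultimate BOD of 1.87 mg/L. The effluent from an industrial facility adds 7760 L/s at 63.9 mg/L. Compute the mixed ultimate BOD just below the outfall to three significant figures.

Flow-weighted mixing: C = (Q_r C_r + Q_w C_w)/(Q_r + Q_w)
= (28100×1.87 + 7760×63.9)/(28100 + 7760) = 548400/35860 = 15.29 mg/L.

15.3 mg/L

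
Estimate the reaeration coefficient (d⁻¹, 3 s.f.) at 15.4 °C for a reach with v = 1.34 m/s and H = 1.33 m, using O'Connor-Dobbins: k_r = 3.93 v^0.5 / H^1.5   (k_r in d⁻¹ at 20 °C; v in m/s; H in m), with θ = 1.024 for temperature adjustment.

k_r ≈ 2.66 d⁻¹

k_r(20) = 3.93 × 1.34^0.5 / 1.33^1.5 = 3.93 × 1.158 / 1.534 = 2.966 d⁻¹.
k_r(15.4) = 2.966 × 1.024^(15.4−20) = 2.966 × 0.8966 = 2.659 d⁻¹.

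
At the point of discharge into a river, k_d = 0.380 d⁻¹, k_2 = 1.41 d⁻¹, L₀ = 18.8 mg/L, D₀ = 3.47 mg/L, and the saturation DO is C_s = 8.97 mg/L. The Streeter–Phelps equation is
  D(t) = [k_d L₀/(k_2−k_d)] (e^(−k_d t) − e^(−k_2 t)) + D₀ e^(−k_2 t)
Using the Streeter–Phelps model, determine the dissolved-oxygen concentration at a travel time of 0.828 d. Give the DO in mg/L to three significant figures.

k_d L₀/(k_2−k_d) = 0.380×18.8/(1.41−0.380) = 7.144/1.030 = 6.936 mg/L.
e^(−k_d t) = e^(−0.380×0.8280) = 0.7301; e^(−k_2 t) = e^(−1.41×0.8280) = 0.3112.
D = 6.936 × (0.7301 − 0.3112) + 3.47 × 0.3112 = 2.905 + 1.080 = 3.985 mg/L.
DO = C_s − D = 8.97 − 3.985 = 4.985 mg/L.

DO ≈ 4.98 mg/L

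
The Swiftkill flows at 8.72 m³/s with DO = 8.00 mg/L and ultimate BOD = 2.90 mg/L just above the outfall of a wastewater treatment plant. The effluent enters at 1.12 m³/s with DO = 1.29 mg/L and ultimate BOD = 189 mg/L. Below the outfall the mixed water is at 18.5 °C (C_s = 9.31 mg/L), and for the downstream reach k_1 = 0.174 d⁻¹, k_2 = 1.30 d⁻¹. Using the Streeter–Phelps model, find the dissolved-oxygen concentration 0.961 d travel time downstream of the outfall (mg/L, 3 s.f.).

DO ≈ 6.63 mg/L

Mixed DO = (8.72×8.00 + 1.12×1.29)/(8.72+1.12) = 71.20/9.840 = 7.236 mg/L.
Mixed L₀ = (8.72×2.90 + 1.12×189)/(9.840) = 237.0/9.840 = 24.08 mg/L.
Initial deficit D₀ = C_s − DO₀ = 9.31 − 7.236 = 2.074 mg/L.
D(0.961) = [0.174×24.08/(1.30−0.174)](e^(−0.174×0.961) − e^(−1.30×0.961)) + 2.074 e^(−1.30×0.961)
= 3.721 × (0.8460 − 0.2867) + 2.074 × 0.2867 = 2.676 mg/L.
DO = 9.31 − 2.676 = 6.634 mg/L.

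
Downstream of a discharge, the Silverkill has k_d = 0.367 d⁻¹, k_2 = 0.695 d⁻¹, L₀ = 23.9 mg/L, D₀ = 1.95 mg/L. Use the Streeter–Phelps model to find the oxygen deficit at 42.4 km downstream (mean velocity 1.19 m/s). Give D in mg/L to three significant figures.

Travel time t = x/v = 42.4 km / (1.19 m/s) = 42400 m / 1.19 m/s = 35630 s = 0.4124 d.
k_d L₀/(k_2−k_d) = 0.367×23.9/(0.695−0.367) = 8.771/0.3280 = 26.74 mg/L.
e^(−k_d t) = e^(−0.367×0.4124) = 0.8596; e^(−k_2 t) = e^(−0.695×0.4124) = 0.7508.
D = 26.74 × (0.8596 − 0.7508) + 1.95 × 0.7508 = 2.908 + 1.464 = 4.372 mg/L.

D ≈ 4.37 mg/L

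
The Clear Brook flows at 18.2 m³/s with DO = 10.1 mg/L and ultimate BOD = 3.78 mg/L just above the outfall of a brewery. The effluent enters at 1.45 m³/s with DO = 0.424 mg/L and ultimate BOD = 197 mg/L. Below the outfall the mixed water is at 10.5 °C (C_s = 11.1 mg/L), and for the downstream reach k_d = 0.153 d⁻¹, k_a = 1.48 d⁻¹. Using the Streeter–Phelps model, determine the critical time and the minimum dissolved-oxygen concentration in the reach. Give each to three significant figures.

Mixed DO = (18.2×10.1 + 1.45×0.424)/(18.2+1.45) = 184.4/19.65 = 9.386 mg/L.
Mixed L₀ = (18.2×3.78 + 1.45×197)/(19.65) = 354.4/19.65 = 18.04 mg/L.
Initial deficit D₀ = C_s − DO₀ = 11.1 − 9.386 = 1.714 mg/L.
t_c = (1/1.327) ln[(1.48/0.153)(1 − 1.714×1.327/(0.153×18.04))] = 0.7536 × ln(1.701) = 0.4003 d.
D_c = (0.153/1.48) × 18.04 × e^(−0.153×0.4003) = 0.1034 × 18.04 × 0.9406 = 1.754 mg/L.
Minimum DO = 11.1 − 1.754 = 9.346 mg/L.

t_c ≈ 0.400 d; minimum DO ≈ 9.35 mg/L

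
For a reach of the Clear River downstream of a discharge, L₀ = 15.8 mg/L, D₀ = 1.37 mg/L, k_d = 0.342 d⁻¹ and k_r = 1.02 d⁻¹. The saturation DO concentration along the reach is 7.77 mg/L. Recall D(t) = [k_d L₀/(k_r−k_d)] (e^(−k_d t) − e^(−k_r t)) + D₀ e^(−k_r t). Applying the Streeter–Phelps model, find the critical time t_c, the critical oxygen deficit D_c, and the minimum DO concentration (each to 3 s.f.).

At the critical point dD/dt = 0, so k_d L₀ e^(−k_d t) = k_r D. Substituting D(t) from the Streeter–Phelps equation and solving for t gives
t_c = ln[(k_r/k_d)(1 − D₀(k_r−k_d)/(k_d L₀))] / (k_r−k_d).
Here k_r−k_d = 0.6780 d⁻¹ and 1 − D₀(k_r−k_d)/(k_d L₀) = 1 − 1.37×0.6780/(0.342×15.8) = 0.8281, so
t_c = ln(2.982 × 0.8281) / 0.6780 = 0.9041 / 0.6780 = 1.334 d.
L(t_c) = L₀ e^(−k_d t_c) = 15.8 × 0.6338 = 10.01 mg/L, and at the critical point k_r D_c = k_d L, so D_c = (0.342/1.02) × 10.01 = 3.358 mg/L.
Minimum DO = C_s − D_c = 7.77 − 3.358 = 4.412 mg/L.

t_c ≈ 1.33 d; D_c ≈ 3.36 mg/L; min DO ≈ 4.41 mg/L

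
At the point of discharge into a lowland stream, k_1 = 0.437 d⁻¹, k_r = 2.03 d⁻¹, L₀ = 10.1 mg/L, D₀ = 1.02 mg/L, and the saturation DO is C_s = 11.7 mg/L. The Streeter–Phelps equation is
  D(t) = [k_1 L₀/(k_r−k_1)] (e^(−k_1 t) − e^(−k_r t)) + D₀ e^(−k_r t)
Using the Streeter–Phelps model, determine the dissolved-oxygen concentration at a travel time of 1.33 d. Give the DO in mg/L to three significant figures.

DO ≈ 10.3 mg/L

k_1 L₀/(k_r−k_1) = 0.437×10.1/(2.03−0.437) = 4.414/1.593 = 2.771 mg/L.
e^(−k_1 t) = e^(−0.437×1.330) = 0.5592; e^(−k_r t) = e^(−2.03×1.330) = 0.06721.
D = 2.771 × (0.5592 − 0.06721) + 1.02 × 0.06721 = 1.363 + 0.06856 = 1.432 mg/L.
DO = C_s − D = 11.7 − 1.432 = 10.27 mg/L.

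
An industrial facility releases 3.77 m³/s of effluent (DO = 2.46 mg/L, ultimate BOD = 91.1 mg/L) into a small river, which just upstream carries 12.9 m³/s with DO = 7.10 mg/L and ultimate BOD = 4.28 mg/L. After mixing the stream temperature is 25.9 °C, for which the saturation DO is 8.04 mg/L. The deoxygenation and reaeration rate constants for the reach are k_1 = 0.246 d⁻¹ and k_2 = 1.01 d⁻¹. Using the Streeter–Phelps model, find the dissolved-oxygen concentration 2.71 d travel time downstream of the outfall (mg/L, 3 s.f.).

DO ≈ 4.46 mg/L

Mixed DO = (12.9×7.10 + 3.77×2.46)/(12.9+3.77) = 100.9/16.67 = 6.051 mg/L.
Mixed L₀ = (12.9×4.28 + 3.77×91.1)/(16.67) = 398.7/16.67 = 23.91 mg/L.
Initial deficit D₀ = C_s − DO₀ = 8.04 − 6.051 = 1.989 mg/L.
D(2.71) = [0.246×23.91/(1.01−0.246)](e^(−0.246×2.71) − e^(−1.01×2.71)) + 1.989 e^(−1.01×2.71)
= 7.700 × (0.5134 − 0.06476) + 1.989 × 0.06476 = 3.584 mg/L.
DO = 8.04 − 3.584 = 4.456 mg/L.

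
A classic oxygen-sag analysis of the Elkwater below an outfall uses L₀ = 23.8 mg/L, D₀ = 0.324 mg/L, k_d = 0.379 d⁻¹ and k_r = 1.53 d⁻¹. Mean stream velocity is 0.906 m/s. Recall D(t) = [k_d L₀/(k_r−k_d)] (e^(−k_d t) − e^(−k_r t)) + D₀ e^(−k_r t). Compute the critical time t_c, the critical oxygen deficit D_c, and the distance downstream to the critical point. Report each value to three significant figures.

t_c = [1/(k_r−k_d)] ln[(k_r/k_d)(1 − D₀(k_r−k_d)/(k_d L₀))]
= [1/(1.53−0.379)] ln[(1.53/0.379)(1 − 0.324×1.151/(0.379×23.8))]
= (1/1.151) ln[4.037 × 0.9587] = 0.8688 × ln(3.870) = 0.8688 × 1.353 = 1.176 d.
D_c = (k_d/k_r) L₀ e^(−k_d t_c) = (0.379/1.53) × 23.8 × e^(−0.379×1.176) = 0.2477 × 23.8 × 0.6404 = 3.776 mg/L.
x_c = v t_c = 0.906 m/s × 1.176 d × 86400 s/d = 92030 m ≈ 92.0 km.

t_c ≈ 1.18 d; D_c ≈ 3.78 mg/L; x_c ≈ 92.0 km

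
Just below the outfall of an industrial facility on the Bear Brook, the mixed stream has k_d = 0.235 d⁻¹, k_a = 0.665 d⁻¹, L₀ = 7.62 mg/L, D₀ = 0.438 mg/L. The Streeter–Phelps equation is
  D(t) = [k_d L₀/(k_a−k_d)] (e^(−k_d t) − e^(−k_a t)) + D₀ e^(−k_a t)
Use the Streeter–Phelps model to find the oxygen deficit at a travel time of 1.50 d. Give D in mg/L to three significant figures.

D ≈ 1.55 mg/L

k_d L₀/(k_a−k_d) = 0.235×7.62/(0.665−0.235) = 1.791/0.4300 = 4.164 mg/L.
e^(−k_d t) = e^(−0.235×1.500) = 0.7029; e^(−k_a t) = e^(−0.665×1.500) = 0.3688.
D = 4.164 × (0.7029 − 0.3688) + 0.438 × 0.3688 = 1.391 + 0.1615 = 1.553 mg/L.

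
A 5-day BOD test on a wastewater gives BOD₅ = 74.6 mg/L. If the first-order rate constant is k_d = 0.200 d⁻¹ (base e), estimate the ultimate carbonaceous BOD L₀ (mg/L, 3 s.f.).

L₀ ≈ 118 mg/L

BOD₅ = L₀(1 − e^(−5k_d)) ⇒ L₀ = BOD₅ / (1 − e^(−5×0.200))
= 74.6 / (1 − 0.3679) = 74.6 / 0.6321 = 118.0 mg/L.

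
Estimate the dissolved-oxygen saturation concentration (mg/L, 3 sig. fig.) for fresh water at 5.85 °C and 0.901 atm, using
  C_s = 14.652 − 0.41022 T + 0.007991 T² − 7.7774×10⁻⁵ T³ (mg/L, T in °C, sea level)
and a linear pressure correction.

At sea level: C_s = 14.652 − 0.41022×5.85 + 0.007991×5.85² − 7.7774×10⁻⁵×5.85³ = 12.51 mg/L.
Pressure correction: C_s' = 12.51 × 0.901 = 11.27 mg/L.

C_s ≈ 11.3 mg/L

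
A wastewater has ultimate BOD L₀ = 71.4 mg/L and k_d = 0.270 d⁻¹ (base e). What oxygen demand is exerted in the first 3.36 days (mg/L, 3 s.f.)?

y_t = L₀(1 − e^(−k_d t)) = 71.4 × (1 − e^(−0.270×3.36))
= 71.4 × (1 − 0.4037) = 71.4 × 0.5963 = 42.58 mg/L.

y ≈ 42.6 mg/L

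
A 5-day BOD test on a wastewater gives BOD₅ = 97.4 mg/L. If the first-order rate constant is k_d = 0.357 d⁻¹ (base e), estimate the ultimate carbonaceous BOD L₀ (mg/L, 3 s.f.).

BOD₅ = L₀(1 − e^(−5k_d)) ⇒ L₀ = BOD₅ / (1 − e^(−5×0.357))
= 97.4 / (1 − 0.1678) = 97.4 / 0.8322 = 117.0 mg/L.

L₀ ≈ 117 mg/L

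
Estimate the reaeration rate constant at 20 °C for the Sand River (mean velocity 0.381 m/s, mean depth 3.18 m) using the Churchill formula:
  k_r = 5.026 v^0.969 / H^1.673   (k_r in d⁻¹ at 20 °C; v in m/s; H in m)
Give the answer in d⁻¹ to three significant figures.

k_r = 5.026 × 0.381^0.969 / 3.18^1.673 = 5.026 × 0.3926 / 6.927 = 0.2848 d⁻¹.

k_r ≈ 0.285 d⁻¹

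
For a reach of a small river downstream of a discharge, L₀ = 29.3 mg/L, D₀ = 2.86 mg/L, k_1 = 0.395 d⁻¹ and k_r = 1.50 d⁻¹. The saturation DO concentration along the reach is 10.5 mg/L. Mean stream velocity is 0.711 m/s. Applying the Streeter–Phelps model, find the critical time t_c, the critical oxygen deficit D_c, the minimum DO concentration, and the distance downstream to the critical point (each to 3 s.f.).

With k_r/k_1 = 3.797 and 1 − D₀(k_r−k_1)/(k_1 L₀) = 0.7269,
t_c = ln(3.797 × 0.7269) / (1.50 − 0.395) = ln(2.761) / 1.105 = 1.015/1.105 = 0.9189 d.
D_c = (k_1/k_r) L₀ e^(−k_1 t_c) = (0.395/1.50) × 29.3 × e^(−0.395×0.9189) = 0.2633 × 29.3 × 0.6956 = 5.367 mg/L.
Minimum DO = C_s − D_c = 10.5 − 5.367 = 5.133 mg/L.
x_c = v t_c = 0.711 m/s × 0.9189 d × 86400 s/d = 56450 m ≈ 56.5 km.

t_c ≈ 0.919 d; D_c ≈ 5.37 mg/L; min DO ≈ 5.13 mg/L; x_c ≈ 56.5 km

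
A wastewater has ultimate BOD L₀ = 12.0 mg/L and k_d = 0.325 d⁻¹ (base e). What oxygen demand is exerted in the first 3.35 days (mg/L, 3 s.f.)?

y_t = L₀(1 − e^(−k_d t)) = 12.0 × (1 − e^(−0.325×3.35))
= 12.0 × (1 − 0.3366) = 12.0 × 0.6634 = 7.960 mg/L.

y ≈ 7.96 mg/L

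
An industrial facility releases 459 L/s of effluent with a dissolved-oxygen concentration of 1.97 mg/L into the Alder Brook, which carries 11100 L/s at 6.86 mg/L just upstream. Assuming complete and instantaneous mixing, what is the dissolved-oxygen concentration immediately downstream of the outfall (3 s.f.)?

Flow-weighted mixing: C = (Q_r C_r + Q_w C_w)/(Q_r + Q_w)
= (11100×6.86 + 459×1.97)/(11100 + 459) = 77050/11560 = 6.666 mg/L.

6.67 mg/L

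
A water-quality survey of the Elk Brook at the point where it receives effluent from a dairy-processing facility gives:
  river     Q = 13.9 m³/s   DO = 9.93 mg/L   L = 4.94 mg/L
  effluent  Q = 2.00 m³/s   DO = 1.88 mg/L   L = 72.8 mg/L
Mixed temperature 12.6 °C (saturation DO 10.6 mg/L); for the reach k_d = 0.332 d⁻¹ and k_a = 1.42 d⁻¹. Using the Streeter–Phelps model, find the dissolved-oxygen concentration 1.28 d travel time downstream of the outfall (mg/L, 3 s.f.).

Mixed DO = (13.9×9.93 + 2.00×1.88)/(13.9+2.00) = 141.8/15.90 = 8.917 mg/L.
Mixed L₀ = (13.9×4.94 + 2.00×72.8)/(15.90) = 214.3/15.90 = 13.48 mg/L.
Initial deficit D₀ = C_s − DO₀ = 10.6 − 8.917 = 1.683 mg/L.
D(1.28) = [0.332×13.48/(1.42−0.332)](e^(−0.332×1.28) − e^(−1.42×1.28)) + 1.683 e^(−1.42×1.28)
= 4.112 × (0.6538 − 0.1624) + 1.683 × 0.1624 = 2.294 mg/L.
DO = 10.6 − 2.294 = 8.306 mg/L.

DO ≈ 8.31 mg/L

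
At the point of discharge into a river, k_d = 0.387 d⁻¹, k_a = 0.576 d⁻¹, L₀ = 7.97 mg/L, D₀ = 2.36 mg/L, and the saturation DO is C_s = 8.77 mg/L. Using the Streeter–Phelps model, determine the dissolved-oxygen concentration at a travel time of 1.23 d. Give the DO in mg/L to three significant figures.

DO ≈ 5.50 mg/L

k_d L₀/(k_a−k_d) = 0.387×7.97/(0.576−0.387) = 3.084/0.1890 = 16.32 mg/L.
e^(−k_d t) = e^(−0.387×1.230) = 0.6213; e^(−k_a t) = e^(−0.576×1.230) = 0.4924.
D = 16.32 × (0.6213 − 0.4924) + 2.36 × 0.4924 = 2.103 + 1.162 = 3.265 mg/L.
DO = C_s − D = 8.77 − 3.265 = 5.505 mg/L.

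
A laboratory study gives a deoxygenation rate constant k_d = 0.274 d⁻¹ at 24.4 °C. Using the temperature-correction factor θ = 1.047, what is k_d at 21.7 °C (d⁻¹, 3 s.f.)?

k_d(T₂) = k_d(T₁) · θ^(T₂−T₁) = 0.274 × 1.047^(21.7−24.4)
= 0.274 × 1.047^-2.70 = 0.274 × 0.8834 = 0.2420 d⁻¹.

k_d ≈ 0.242 d⁻¹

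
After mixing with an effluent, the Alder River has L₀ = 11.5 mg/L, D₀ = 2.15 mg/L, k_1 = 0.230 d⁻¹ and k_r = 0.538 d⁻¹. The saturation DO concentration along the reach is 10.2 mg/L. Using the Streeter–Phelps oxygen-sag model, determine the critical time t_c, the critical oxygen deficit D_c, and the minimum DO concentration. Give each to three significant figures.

At the critical point dD/dt = 0, so k_1 L₀ e^(−k_1 t) = k_r D. Substituting D(t) from the Streeter–Phelps equation and solving for t gives
t_c = ln[(k_r/k_1)(1 − D₀(k_r−k_1)/(k_1 L₀))] / (k_r−k_1).
Here k_r−k_1 = 0.3080 d⁻¹ and 1 − D₀(k_r−k_1)/(k_1 L₀) = 1 − 2.15×0.3080/(0.230×11.5) = 0.7496, so
t_c = ln(2.339 × 0.7496) / 0.3080 = 0.5616 / 0.3080 = 1.823 d.
D_c = (k_1/k_r) L₀ e^(−k_1 t_c) = (0.230/0.538) × 11.5 × e^(−0.230×1.823) = 0.4275 × 11.5 × 0.6574 = 3.232 mg/L.
Minimum DO = C_s − D_c = 10.2 − 3.232 = 6.968 mg/L.

t_c ≈ 1.82 d; D_c ≈ 3.23 mg/L; min DO ≈ 6.97 mg/L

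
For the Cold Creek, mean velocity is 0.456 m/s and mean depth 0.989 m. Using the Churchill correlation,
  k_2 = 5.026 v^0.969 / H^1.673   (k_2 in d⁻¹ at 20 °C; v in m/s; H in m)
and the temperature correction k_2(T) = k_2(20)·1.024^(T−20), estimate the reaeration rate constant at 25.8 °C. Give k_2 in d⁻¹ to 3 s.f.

k_2(20) = 5.026 × 0.456^0.969 / 0.989^1.673 = 5.026 × 0.4672 / 0.9817 = 2.392 d⁻¹.
k_2(25.8) = 2.392 × 1.024^(25.8−20) = 2.392 × 1.147 = 2.745 d⁻¹.

k_2 ≈ 2.74 d⁻¹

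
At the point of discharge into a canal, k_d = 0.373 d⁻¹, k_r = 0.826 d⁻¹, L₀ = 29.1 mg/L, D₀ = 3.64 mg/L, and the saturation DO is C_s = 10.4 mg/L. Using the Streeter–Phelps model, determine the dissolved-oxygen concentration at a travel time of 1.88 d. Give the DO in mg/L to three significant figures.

DO ≈ 2.82 mg/L

k_d L₀/(k_r−k_d) = 0.373×29.1/(0.826−0.373) = 10.85/0.4530 = 23.96 mg/L.
e^(−k_d t) = e^(−0.373×1.880) = 0.4960; e^(−k_r t) = e^(−0.826×1.880) = 0.2116.
D = 23.96 × (0.4960 − 0.2116) + 3.64 × 0.2116 = 6.813 + 0.7704 = 7.583 mg/L.
DO = C_s − D = 10.4 − 7.583 = 2.817 mg/L.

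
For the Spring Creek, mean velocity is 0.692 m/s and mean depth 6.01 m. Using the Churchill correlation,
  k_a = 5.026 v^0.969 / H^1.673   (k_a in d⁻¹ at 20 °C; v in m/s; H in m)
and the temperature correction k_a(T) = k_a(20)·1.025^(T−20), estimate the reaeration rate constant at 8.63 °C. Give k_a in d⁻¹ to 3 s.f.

k_a(20) = 5.026 × 0.692^0.969 / 6.01^1.673 = 5.026 × 0.6999 / 20.09 = 0.1751 d⁻¹.
k_a(8.63) = 0.1751 × 1.025^(8.63−20) = 0.1751 × 0.7552 = 0.1322 d⁻¹.

k_a ≈ 0.132 d⁻¹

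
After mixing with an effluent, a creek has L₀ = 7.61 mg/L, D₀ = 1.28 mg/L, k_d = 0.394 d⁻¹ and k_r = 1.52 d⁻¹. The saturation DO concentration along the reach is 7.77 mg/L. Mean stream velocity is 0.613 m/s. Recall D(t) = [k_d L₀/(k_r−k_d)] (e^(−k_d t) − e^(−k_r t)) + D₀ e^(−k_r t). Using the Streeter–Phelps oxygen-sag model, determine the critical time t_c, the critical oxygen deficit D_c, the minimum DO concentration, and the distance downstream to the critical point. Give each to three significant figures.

With k_r/k_d = 3.858 and 1 − D₀(k_r−k_d)/(k_d L₀) = 0.5193,
t_c = ln(3.858 × 0.5193) / (1.52 − 0.394) = ln(2.003) / 1.126 = 0.6949/1.126 = 0.6171 d.
L(t_c) = L₀ e^(−k_d t_c) = 7.61 × 0.7842 = 5.967 mg/L, and at the critical point k_r D_c = k_d L, so D_c = (0.394/1.52) × 5.967 = 1.547 mg/L.
Minimum DO = C_s − D_c = 7.77 − 1.547 = 6.223 mg/L.
x_c = v t_c = 0.613 m/s × 0.6171 d × 86400 s/d = 32680 m ≈ 32.7 km.

t_c ≈ 0.617 d; D_c ≈ 1.55 mg/L; min DO ≈ 6.22 mg/L; x_c ≈ 32.7 km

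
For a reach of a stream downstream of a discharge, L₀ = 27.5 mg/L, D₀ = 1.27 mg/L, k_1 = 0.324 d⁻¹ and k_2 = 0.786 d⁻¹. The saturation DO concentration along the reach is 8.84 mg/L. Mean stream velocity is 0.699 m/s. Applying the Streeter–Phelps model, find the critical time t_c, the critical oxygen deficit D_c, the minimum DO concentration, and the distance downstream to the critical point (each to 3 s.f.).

At the critical point dD/dt = 0, so k_1 L₀ e^(−k_1 t) = k_2 D. Substituting D(t) from the Streeter–Phelps equation and solving for t gives
t_c = ln[(k_2/k_1)(1 − D₀(k_2−k_1)/(k_1 L₀))] / (k_2−k_1).
Here k_2−k_1 = 0.4620 d⁻¹ and 1 − D₀(k_2−k_1)/(k_1 L₀) = 1 − 1.27×0.4620/(0.324×27.5) = 0.9341, so
t_c = ln(2.426 × 0.9341) / 0.4620 = 0.8181 / 0.4620 = 1.771 d.
D_c = (k_1/k_2) L₀ e^(−k_1 t_c) = (0.324/0.786) × 27.5 × e^(−0.324×1.771) = 0.4122 × 27.5 × 0.5634 = 6.387 mg/L.
Minimum DO = C_s − D_c = 8.84 − 6.387 = 2.453 mg/L.
x_c = v t_c = 0.699 m/s × 1.771 d × 86400 s/d = 106900 m ≈ 107 km.

t_c ≈ 1.77 d; D_c ≈ 6.39 mg/L; min DO ≈ 2.45 mg/L; x_c ≈ 107 km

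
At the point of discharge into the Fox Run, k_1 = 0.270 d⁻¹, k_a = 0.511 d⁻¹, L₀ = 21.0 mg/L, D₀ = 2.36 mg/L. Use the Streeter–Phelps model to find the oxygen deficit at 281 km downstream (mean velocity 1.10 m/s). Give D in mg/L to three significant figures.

D ≈ 5.92 mg/L

Travel time t = x/v = 281 km / (1.10 m/s) = 281000 m / 1.10 m/s = 255500 s = 2.957 d.
k_1 L₀/(k_a−k_1) = 0.270×21.0/(0.511−0.270) = 5.670/0.2410 = 23.53 mg/L.
e^(−k_1 t) = e^(−0.270×2.957) = 0.4501; e^(−k_a t) = e^(−0.511×2.957) = 0.2207.
D = 23.53 × (0.4501 − 0.2207) + 2.36 × 0.2207 = 5.396 + 0.5209 = 5.917 mg/L.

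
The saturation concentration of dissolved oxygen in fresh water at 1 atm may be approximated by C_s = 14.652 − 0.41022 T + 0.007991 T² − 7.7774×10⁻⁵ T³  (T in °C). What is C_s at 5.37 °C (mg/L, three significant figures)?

C_s ≈ 12.7 mg/L

C_s = 14.652 − 0.41022×5.37 + 0.007991×5.37² − 7.7774×10⁻⁵×5.37³ = 12.67 mg/L.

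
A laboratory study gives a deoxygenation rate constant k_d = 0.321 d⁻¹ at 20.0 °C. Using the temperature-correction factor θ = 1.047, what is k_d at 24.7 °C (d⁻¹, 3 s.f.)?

k_d(T₂) = k_d(T₁) · θ^(T₂−T₁) = 0.321 × 1.047^(24.7−20.0)
= 0.321 × 1.047^4.70 = 0.321 × 1.241 = 0.3983 d⁻¹.

k_d ≈ 0.398 d⁻¹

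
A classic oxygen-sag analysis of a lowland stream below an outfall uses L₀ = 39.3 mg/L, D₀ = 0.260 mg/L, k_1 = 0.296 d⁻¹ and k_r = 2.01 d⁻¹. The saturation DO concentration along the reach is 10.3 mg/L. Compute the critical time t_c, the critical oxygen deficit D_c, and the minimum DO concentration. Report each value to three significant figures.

t_c = [1/(k_r−k_1)] ln[(k_r/k_1)(1 − D₀(k_r−k_1)/(k_1 L₀))]
= [1/(2.01−0.296)] ln[(2.01/0.296)(1 − 0.260×1.714/(0.296×39.3))]
= (1/1.714) ln[6.791 × 0.9617] = 0.5834 × ln(6.530) = 0.5834 × 1.876 = 1.095 d.
L(t_c) = L₀ e^(−k_1 t_c) = 39.3 × 0.7232 = 28.42 mg/L, and at the critical point k_r D_c = k_1 L, so D_c = (0.296/2.01) × 28.42 = 4.186 mg/L.
Minimum DO = C_s − D_c = 10.3 − 4.186 = 6.114 mg/L.

t_c ≈ 1.09 d; D_c ≈ 4.19 mg/L; min DO ≈ 6.11 mg/L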